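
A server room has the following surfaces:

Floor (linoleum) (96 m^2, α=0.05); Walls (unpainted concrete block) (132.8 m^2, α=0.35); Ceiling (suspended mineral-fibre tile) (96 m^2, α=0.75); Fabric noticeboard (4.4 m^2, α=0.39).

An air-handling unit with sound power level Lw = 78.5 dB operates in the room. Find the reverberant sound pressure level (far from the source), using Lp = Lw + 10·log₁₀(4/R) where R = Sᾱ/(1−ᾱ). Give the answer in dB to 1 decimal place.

61.5 dB

Σ(Sᵢαᵢ) = 96×0.05 + 132.8×0.35 + 96×0.75 + 4.4×0.39 = 124.996; total area S = 329.2 m^2.
ᾱ = 124.996/329.2 = 0.3797; R = Sᾱ/(1−ᾱ) = 124.996/(1−0.3797) = 201.509 m^2.
Lp = Lw + 10 log₁₀(4/R) = 78.5 -17.02 = 61.5 dB.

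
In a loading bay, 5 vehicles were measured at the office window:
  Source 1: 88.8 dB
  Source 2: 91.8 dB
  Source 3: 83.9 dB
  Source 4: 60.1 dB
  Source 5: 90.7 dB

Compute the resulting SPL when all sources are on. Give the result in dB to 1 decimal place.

95.7 dB

Sum in the linear (power) domain: Σ 10^(Lᵢ/10) = 10^(88.8/10) + 10^(91.8/10) + 10^(83.9/10) + 10^(60.1/10) + 10^(90.7/10) = 3.694e+09.
Combined level = 10 log₁₀(3.694e+09) = 95.7 dB.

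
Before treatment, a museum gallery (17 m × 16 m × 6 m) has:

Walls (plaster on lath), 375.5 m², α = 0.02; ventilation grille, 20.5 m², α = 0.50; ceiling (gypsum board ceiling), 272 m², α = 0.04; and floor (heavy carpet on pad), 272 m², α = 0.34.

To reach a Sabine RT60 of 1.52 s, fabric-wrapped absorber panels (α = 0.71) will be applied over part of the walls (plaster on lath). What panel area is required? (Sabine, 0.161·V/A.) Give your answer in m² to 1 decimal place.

75.0

A₁ = Σ Sᵢαᵢ = 375.5×0.02 + 20.5×0.50 + 272×0.04 + 272×0.34 = 121.120 sabins.
Required A₂ = 0.161·1632/1.52 = 172.863 sabins.
ΔA needed = 172.863 − 121.120 = 51.743 sabins.
Each m² of panel replacing the walls (plaster on lath) adds (0.71 − 0.02) = 0.69 sabins.
Panel area = 51.743 / 0.69 = 75.0 m².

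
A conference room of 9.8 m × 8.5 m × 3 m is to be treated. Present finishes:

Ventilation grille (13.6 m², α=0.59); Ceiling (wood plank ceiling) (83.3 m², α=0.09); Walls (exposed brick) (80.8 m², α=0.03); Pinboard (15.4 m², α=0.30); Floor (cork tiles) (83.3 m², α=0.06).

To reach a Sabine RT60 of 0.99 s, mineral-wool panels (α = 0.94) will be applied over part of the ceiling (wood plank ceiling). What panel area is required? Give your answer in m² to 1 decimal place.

Equivalent absorption area: A₁ = 13.6×0.59 + 83.3×0.09 + 80.8×0.03 + 15.4×0.30 + 83.3×0.06 = 27.563 m².
V = 249.9 m³. Target absorption A₂ = 0.161 × 249.9 / 0.99 = 40.640 sabins.
ΔA needed = 40.640 − 27.563 = 13.077 sabins.
Each m² of panel replacing the ceiling (wood plank ceiling) adds (0.94 − 0.09) = 0.85 sabins.
Panel area = 13.077 / 0.85 = 15.4 m².

15.4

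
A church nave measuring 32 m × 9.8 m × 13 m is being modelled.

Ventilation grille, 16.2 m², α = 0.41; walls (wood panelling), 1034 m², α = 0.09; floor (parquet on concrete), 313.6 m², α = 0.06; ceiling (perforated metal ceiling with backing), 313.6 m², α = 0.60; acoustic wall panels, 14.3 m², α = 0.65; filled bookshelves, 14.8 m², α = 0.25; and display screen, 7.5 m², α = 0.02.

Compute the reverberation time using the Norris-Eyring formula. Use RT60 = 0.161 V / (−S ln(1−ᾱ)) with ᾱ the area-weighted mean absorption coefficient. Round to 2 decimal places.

1.85 s

Total surface area S = 16.2 + 1034 + 313.6 + 313.6 + 14.3 + 14.8 + 7.5 = 1714.0 m².
Σ(Sᵢαᵢ) = 16.2·0.41 + 1034·0.09 + 313.6·0.06 + 313.6·0.60 + 14.3·0.65 + 14.8·0.25 + 7.5·0.02 = 319.823.
Mean coefficient ᾱ = A/S = 0.1866.
Eyring denominator: −S ln(1−ᾱ) = 353.996.
V = 32 × 9.8 × 13 = 4076.8 m³.
T = 0.161·V/[−S·ln(1−ᾱ)] = 0.161·4076.8/353.996 = 1.85 s.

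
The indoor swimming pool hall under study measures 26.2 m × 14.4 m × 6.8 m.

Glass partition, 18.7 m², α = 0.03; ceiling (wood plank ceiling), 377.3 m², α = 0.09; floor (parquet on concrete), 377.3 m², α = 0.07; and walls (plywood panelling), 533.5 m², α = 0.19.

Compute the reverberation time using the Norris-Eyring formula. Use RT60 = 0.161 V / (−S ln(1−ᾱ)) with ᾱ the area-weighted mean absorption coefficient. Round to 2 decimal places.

2.38 seconds

S = Σ Sᵢ = 1306.8 m².
Σ(Sᵢαᵢ) = 18.7·0.03 + 377.3·0.09 + 377.3·0.07 + 533.5·0.19 = 162.294.
ᾱ = 162.294 / 1306.8 = 0.1242.
Eyring denominator: −S ln(1−ᾱ) = 173.305.
V = 26.2 × 14.4 × 6.8 = 2565.504 m³.
T = 0.161·V/[−S·ln(1−ᾱ)] = 0.161·2565.504/173.305 = 2.38 s.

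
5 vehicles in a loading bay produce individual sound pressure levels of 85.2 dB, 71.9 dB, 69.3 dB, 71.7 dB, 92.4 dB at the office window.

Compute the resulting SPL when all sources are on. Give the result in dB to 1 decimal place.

Σ 10^(Lᵢ/10) = 2.108e+09.
Combined level = 10 log₁₀(2.108e+09) = 93.2 dB.

93.2 dB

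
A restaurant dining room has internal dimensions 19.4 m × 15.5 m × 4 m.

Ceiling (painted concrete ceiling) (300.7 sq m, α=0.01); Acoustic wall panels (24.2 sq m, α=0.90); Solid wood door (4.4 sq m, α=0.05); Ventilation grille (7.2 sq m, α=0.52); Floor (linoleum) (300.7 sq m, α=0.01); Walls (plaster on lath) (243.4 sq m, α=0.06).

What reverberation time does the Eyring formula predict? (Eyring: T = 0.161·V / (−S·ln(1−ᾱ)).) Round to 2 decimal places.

S = Σ Sᵢ = 880.6 sq m.
Absorption A = 300.7×0.01 + 24.2×0.90 + 4.4×0.05 + 7.2×0.52 + 300.7×0.01 + 243.4×0.06 = 46.362 sabins.
ᾱ = 46.362 / 880.6 = 0.0526.
−S·ln(1−ᾱ) = −880.6 × ln(1 − 0.0526) = 47.582.
V = 19.4 × 15.5 × 4 = 1202.8 m³.
T = 0.161·V/[−S·ln(1−ᾱ)] = 0.161·1202.8/47.582 = 4.07 s.

4.07 s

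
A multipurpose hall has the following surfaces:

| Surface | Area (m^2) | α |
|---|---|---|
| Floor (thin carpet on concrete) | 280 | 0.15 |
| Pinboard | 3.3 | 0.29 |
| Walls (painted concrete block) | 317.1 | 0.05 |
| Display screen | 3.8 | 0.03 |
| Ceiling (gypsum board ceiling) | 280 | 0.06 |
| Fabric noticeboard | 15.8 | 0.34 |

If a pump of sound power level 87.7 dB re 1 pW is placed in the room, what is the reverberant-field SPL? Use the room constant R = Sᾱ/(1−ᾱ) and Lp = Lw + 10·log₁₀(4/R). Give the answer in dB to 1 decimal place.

Σ(Sᵢαᵢ) = 280×0.15 + 3.3×0.29 + 317.1×0.05 + 3.8×0.03 + 280×0.06 + 15.8×0.34 = 81.098; total area S = 900.0 m^2.
ᾱ = 0.0901, so room constant R = A/(1−ᾱ) = 89.128 m^2.
Lp = Lw + 10 log₁₀(4/R) = 87.7 -13.48 = 74.2 dB.

74.2 dB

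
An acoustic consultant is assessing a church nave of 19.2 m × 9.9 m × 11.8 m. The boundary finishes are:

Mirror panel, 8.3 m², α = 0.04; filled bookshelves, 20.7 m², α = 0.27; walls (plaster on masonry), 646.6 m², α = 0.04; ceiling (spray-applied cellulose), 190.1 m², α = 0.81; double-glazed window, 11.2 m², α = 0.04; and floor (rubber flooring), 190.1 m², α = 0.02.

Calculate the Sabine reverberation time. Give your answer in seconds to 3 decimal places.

Equivalent absorption area: A = 8.3·0.04 + 20.7·0.27 + 646.6·0.04 + 190.1·0.81 + 11.2·0.04 + 190.1·0.02 = 190.016 m².
Room volume: 2242.944 m³.
Sabine: RT60 = 0.161 × 2242.944 / 190.016 = 1.900 s.

1.900 sec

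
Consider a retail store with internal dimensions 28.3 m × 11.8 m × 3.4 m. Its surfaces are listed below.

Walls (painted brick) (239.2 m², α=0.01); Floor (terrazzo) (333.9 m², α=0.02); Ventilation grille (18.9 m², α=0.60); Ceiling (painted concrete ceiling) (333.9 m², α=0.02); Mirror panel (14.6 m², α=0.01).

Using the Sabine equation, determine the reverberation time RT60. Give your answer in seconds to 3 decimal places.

Equivalent absorption area: A = 239.2*0.01 + 333.9*0.02 + 18.9*0.60 + 333.9*0.02 + 14.6*0.01 = 27.234 m².
V = 28.3·11.8·3.4 = 1135.396 m³.
RT60 = 0.161 · V / A = 0.161 × 1135.396 / 27.234 = 6.712 s.

6.712 seconds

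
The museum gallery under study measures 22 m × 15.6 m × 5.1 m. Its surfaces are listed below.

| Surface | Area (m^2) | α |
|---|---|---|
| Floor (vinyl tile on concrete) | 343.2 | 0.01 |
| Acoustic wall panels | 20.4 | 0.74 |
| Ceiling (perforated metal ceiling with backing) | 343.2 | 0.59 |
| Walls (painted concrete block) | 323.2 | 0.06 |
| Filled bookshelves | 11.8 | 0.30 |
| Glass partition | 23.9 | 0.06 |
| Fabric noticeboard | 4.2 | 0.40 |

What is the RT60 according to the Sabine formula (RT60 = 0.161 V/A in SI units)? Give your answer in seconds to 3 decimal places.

Summing Sᵢαᵢ: 3.432 + 15.096 + 202.488 + 19.392 + 3.540 + 1.434 + 1.680 → A = 247.062 sabins.
Volume V = 22 × 15.6 × 5.1 = 1750.32 m³.
RT60 = 0.161 · V / A = 0.161 × 1750.32 / 247.062 = 1.141 s.

1.141 s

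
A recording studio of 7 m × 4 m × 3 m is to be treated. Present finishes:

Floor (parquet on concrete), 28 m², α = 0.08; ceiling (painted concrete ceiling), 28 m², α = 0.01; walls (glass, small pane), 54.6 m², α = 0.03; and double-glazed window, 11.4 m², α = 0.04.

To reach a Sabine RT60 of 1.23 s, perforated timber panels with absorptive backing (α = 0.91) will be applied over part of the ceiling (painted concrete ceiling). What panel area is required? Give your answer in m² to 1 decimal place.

7.1

A₁ = Σ Sᵢαᵢ = 28*0.08 + 28*0.01 + 54.6*0.03 + 11.4*0.04 = 4.614 sabins.
Required A₂ = 0.161·84/1.23 = 10.995 sabins.
Absorption to add: 10.995 − 4.614 = 6.381 sabins.
Net gain per m²: Δα = 0.91 − 0.01 = 0.90.
Area = ΔA/Δα = 6.381/0.90 = 7.1 m².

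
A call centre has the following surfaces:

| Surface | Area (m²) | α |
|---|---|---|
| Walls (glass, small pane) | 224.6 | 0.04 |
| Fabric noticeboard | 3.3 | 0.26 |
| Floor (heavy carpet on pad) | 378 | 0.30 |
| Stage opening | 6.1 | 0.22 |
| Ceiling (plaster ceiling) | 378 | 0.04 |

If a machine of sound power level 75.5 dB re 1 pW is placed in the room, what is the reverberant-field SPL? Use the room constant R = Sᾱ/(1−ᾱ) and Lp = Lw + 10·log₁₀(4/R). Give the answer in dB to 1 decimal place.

Σ(Sᵢαᵢ) = 224.6×0.04 + 3.3×0.26 + 378×0.30 + 6.1×0.22 + 378×0.04 = 139.704; total area S = 990.0 m².
ᾱ = 0.1411, so room constant R = A/(1−ᾱ) = 162.655 m².
Lp = Lw + 10 log₁₀(4/R) = 75.5 -16.09 = 59.4 dB.

59.4 dB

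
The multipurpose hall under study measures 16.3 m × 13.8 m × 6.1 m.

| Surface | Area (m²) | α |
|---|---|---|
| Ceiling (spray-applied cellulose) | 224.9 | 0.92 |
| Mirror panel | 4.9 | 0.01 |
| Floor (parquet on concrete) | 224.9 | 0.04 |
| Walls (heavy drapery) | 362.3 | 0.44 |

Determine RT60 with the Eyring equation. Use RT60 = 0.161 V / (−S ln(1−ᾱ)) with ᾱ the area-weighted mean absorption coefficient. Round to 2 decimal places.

0.44 s

Total surface area S = 224.9 + 4.9 + 224.9 + 362.3 = 817.0 m².
Σ(Sᵢαᵢ) = 224.9·0.92 + 4.9·0.01 + 224.9·0.04 + 362.3·0.44 = 375.365.
Mean coefficient ᾱ = A/S = 0.4594.
−S·ln(1−ᾱ) = −817.0 × ln(1 − 0.4594) = 502.517.
V = 16.3 × 13.8 × 6.1 = 1372.134 m³.
T = 0.161·V/[−S·ln(1−ᾱ)] = 0.161·1372.134/502.517 = 0.44 s.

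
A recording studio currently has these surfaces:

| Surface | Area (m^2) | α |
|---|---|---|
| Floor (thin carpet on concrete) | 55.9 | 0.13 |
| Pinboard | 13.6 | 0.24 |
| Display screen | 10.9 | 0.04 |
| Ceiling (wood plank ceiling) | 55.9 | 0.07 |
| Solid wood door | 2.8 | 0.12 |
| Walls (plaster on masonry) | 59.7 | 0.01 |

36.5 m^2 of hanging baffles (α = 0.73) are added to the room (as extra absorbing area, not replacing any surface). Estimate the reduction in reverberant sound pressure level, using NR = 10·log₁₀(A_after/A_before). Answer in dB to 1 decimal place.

4.3 dB

Total absorption A_before = 55.9×0.13 + 13.6×0.24 + 10.9×0.04 + 55.9×0.07 + 2.8×0.12 + 59.7×0.01
  = 7.267 + 3.264 + 0.436 + 3.913 + 0.336 + 0.597 = 15.813 m^2 sabins.
Added absorption = 36.5 × 0.73 = 26.645 sabins.
A_after = 15.813 + 26.645 = 42.458 sabins.
NR = 10·log₁₀(42.458/15.813) = 4.3 dB.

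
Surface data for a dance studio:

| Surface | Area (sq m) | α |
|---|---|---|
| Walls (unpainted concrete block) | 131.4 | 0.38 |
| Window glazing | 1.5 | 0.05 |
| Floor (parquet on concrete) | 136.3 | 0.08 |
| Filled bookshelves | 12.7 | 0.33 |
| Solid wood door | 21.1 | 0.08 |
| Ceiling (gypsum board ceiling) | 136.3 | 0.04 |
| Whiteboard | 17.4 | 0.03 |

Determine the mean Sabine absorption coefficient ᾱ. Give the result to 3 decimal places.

0.159

Total surface area S = 456.7 sq m.
A = 131.4×0.38 + 1.5×0.05 + 136.3×0.08 + 12.7×0.33 + 21.1×0.08 + 136.3×0.04 + 17.4×0.03 = 72.764 sabins.
ᾱ = A/S = 0.159.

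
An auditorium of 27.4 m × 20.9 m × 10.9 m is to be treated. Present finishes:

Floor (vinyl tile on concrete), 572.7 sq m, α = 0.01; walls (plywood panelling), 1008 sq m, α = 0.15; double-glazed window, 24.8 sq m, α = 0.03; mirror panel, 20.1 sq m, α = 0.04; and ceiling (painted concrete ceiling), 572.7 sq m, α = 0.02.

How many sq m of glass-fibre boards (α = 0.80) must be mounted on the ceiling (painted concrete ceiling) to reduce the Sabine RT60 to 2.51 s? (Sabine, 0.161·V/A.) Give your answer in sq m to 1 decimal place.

Equivalent absorption area: A₁ = 572.7*0.01 + 1008*0.15 + 24.8*0.03 + 20.1*0.04 + 572.7*0.02 = 169.929 sq m.
V = 6241.994 m³. Target absorption A₂ = 0.161 × 6241.994 / 2.51 = 400.383 sabins.
Absorption to add: 400.383 − 169.929 = 230.454 sabins.
Each sq m of panel replacing the ceiling (painted concrete ceiling) adds (0.80 − 0.02) = 0.78 sabins.
Panel area = 230.454 / 0.78 = 295.5 sq m.

295.5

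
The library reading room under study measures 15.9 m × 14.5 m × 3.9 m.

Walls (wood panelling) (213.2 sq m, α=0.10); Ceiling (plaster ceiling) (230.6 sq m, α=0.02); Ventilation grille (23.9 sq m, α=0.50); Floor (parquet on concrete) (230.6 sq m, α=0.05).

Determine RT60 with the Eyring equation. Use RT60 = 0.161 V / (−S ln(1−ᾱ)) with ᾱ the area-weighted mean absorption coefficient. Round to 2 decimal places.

2.82 seconds

S = Σ Sᵢ = 698.3 sq m.
Absorption A = 213.2·0.10 + 230.6·0.02 + 23.9·0.50 + 230.6·0.05 = 49.412 sabins.
ᾱ = 49.412 / 698.3 = 0.0708.
−S·ln(1−ᾱ) = −698.3 × ln(1 − 0.0708) = 51.277.
V = 15.9 × 14.5 × 3.9 = 899.145 m³.
T = 0.161·V/[−S·ln(1−ᾱ)] = 0.161·899.145/51.277 = 2.82 s.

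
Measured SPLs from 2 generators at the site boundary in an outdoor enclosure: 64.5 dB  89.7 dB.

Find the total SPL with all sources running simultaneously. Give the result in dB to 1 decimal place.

89.7 dB

Sum in the linear (power) domain: Σ 10^(Lᵢ/10) = 10^(64.5/10) + 10^(89.7/10) = 9.361e+08.
L_total = 10·log₁₀(9.361e+08) = 89.7 dB.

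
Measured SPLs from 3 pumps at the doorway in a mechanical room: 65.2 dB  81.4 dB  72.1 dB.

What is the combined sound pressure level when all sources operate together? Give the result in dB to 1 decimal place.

82.0 dB

Σ 10^(Lᵢ/10) = 1.576e+08.
Combined level = 10 log₁₀(1.576e+08) = 82.0 dB.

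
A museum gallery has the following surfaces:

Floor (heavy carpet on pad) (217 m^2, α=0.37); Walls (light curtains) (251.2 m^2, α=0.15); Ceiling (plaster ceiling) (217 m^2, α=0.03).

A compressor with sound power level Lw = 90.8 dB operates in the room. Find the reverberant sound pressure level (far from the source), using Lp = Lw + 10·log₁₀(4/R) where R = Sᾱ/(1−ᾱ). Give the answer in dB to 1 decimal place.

A = 124.480 sabins; S = 685.2 m^2.
ᾱ = 124.480/685.2 = 0.1817; R = Sᾱ/(1−ᾱ) = 124.480/(1−0.1817) = 152.120 m^2.
Lp = Lw + 10 log₁₀(4/R) = 90.8 -15.80 = 75.0 dB.

75.0 dB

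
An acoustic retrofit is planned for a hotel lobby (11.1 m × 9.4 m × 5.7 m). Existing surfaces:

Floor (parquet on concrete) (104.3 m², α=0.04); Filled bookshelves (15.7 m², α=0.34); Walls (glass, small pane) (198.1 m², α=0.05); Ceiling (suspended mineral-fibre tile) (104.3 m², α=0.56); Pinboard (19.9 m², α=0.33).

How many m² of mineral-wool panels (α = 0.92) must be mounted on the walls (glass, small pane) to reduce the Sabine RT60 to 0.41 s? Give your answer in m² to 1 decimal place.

171.4

Summing Sᵢαᵢ: 4.172 + 5.338 + 9.905 + 58.408 + 6.567 → A₁ = 84.390 sabins.
V = 594.738 m³. Target absorption A₂ = 0.161 × 594.738 / 0.41 = 233.543 sabins.
Absorption to add: 233.543 − 84.390 = 149.153 sabins.
Net gain per m²: Δα = 0.92 − 0.05 = 0.87.
Area = ΔA/Δα = 149.153/0.87 = 171.4 m².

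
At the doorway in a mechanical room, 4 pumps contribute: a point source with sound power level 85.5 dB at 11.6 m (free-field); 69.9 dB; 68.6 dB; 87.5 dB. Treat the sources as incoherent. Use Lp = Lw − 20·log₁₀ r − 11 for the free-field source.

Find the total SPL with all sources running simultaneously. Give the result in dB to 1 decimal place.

87.6 dB

Source at 11.6 m: Lp = 85.5 − 20·log₁₀(11.6) − 11 = 53.2 dB.
Σ 10^(Lᵢ/10) = 5.796e+08.
L_total = 10·log₁₀(5.796e+08) = 87.6 dB.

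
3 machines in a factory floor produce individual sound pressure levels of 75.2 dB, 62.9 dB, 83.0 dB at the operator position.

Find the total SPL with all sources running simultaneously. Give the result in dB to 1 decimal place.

Σ 10^(Lᵢ/10) = 2.346e+08.
Combined level = 10 log₁₀(2.346e+08) = 83.7 dB.

83.7 dB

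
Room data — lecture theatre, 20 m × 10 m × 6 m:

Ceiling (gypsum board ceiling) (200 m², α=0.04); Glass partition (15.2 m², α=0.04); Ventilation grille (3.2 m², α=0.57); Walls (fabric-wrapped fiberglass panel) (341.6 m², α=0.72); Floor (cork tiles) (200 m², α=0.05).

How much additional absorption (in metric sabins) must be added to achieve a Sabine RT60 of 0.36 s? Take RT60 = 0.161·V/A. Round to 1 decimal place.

Total absorption A₁ = 200*0.04 + 15.2*0.04 + 3.2*0.57 + 341.6*0.72 + 200*0.05
  = 8.000 + 0.608 + 1.824 + 245.952 + 10.000 = 266.384 m² sabins.
For T = 0.36 s, need A₂ = 0.161·V/T = 0.161·1200/0.36 = 536.667 sabins.
Additional absorption ΔA = 536.667 − 266.384 = 270.3 sabins.

270.3 sabins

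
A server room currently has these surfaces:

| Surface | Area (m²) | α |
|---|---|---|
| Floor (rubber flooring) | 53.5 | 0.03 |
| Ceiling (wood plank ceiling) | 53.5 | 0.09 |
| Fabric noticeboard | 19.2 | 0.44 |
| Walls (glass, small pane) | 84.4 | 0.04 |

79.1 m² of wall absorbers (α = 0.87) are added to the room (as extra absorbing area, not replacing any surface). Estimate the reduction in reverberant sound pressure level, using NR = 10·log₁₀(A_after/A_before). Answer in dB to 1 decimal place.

6.8 dB

Summing Sᵢαᵢ: 1.605 + 4.815 + 8.448 + 3.376 → A_before = 18.244 sabins.
Treatment contributes 79.1·0.87 = 68.817 sabins.
A_after = 18.244 + 68.817 = 87.061 sabins.
NR = 10·log₁₀(87.061/18.244) = 6.8 dB.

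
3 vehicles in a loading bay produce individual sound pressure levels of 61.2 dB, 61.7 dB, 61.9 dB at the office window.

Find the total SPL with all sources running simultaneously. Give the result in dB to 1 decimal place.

66.4 dB

Sum in the linear (power) domain: Σ 10^(Lᵢ/10) = 10^(61.2/10) + 10^(61.7/10) + 10^(61.9/10) = 4.346e+06.
L_total = 10·log₁₀(4.346e+06) = 66.4 dB.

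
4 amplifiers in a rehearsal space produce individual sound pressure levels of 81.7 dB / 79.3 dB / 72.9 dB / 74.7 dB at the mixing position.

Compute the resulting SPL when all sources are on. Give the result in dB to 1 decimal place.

84.5 dB

Sum in the linear (power) domain: Σ 10^(Lᵢ/10) = 10^(81.7/10) + 10^(79.3/10) + 10^(72.9/10) + 10^(74.7/10) = 2.82e+08.
L_total = 10·log₁₀(2.82e+08) = 84.5 dB.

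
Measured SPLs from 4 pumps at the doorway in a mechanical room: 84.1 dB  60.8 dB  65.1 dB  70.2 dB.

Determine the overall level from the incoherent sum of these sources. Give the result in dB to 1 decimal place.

Σ 10^(Lᵢ/10) = 2.719e+08.
Combined level = 10 log₁₀(2.719e+08) = 84.3 dB.

84.3 dB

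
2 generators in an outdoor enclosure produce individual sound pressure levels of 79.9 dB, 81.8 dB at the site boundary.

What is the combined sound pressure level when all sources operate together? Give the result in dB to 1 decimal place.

84.0 dB

Converting to relative power and adding: 10^(79.9/10) + 10^(81.8/10) = 2.491e+08.
Back to dB: 10·log₁₀ Σ = 84.0 dB.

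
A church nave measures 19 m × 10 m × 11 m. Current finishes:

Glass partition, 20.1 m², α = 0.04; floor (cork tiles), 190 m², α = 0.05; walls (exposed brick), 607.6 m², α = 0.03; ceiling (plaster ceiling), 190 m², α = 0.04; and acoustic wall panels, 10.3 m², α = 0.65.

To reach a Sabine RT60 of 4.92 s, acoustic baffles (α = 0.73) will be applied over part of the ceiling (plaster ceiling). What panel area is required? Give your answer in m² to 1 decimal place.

37.1

Summing Sᵢαᵢ: 0.804 + 9.500 + 18.228 + 7.600 + 6.695 → A₁ = 42.827 sabins.
V = 2090 m³. Target absorption A₂ = 0.161 × 2090 / 4.92 = 68.392 sabins.
Absorption to add: 68.392 − 42.827 = 25.565 sabins.
Net gain per m²: Δα = 0.73 − 0.04 = 0.69.
Area = ΔA/Δα = 25.565/0.69 = 37.1 m².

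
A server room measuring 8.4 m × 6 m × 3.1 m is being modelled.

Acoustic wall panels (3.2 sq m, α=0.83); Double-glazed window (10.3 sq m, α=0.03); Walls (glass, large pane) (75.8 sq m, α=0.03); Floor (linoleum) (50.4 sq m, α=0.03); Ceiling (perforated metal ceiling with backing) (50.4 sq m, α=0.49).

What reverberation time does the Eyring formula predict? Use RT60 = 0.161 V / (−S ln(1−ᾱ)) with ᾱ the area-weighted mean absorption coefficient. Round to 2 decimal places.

0.73 s

S = Σ Sᵢ = 190.1 sq m.
Σ(Sᵢαᵢ) = 3.2·0.83 + 10.3·0.03 + 75.8·0.03 + 50.4·0.03 + 50.4·0.49 = 31.447.
Mean coefficient ᾱ = A/S = 0.1654.
Eyring denominator: −S ln(1−ᾱ) = 34.371.
V = 8.4 × 6 × 3.1 = 156.24 m³.
T = 0.161·V/[−S·ln(1−ᾱ)] = 0.161·156.24/34.371 = 0.73 s.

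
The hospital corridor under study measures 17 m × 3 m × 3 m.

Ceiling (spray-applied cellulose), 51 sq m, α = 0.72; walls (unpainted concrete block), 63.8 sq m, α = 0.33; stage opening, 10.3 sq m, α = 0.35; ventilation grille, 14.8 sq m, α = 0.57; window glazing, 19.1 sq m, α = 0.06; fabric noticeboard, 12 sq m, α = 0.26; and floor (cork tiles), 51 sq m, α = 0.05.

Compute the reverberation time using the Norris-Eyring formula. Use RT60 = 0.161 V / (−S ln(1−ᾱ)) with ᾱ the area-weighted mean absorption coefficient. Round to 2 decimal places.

0.26 s

S = Σ Sᵢ = 222.0 sq m.
Absorption A = 51×0.72 + 63.8×0.33 + 10.3×0.35 + 14.8×0.57 + 19.1×0.06 + 12×0.26 + 51×0.05 = 76.631 sabins.
ᾱ = 76.631 / 222.0 = 0.3452.
−S·ln(1−ᾱ) = −222.0 × ln(1 − 0.3452) = 94.000.
V = 17 × 3 × 3 = 153 m³.
T = 0.161·V/[−S·ln(1−ᾱ)] = 0.161·153/94.000 = 0.26 s.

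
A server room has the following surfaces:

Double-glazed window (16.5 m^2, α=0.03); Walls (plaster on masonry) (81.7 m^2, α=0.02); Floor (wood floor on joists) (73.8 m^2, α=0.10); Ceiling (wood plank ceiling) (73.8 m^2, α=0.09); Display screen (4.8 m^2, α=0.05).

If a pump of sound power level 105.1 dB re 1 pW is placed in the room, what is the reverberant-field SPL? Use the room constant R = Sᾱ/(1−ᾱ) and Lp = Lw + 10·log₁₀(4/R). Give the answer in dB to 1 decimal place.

98.7 dB

Σ(Sᵢαᵢ) = 16.5×0.03 + 81.7×0.02 + 73.8×0.10 + 73.8×0.09 + 4.8×0.05 = 16.391; total area S = 250.6 m^2.
ᾱ = 16.391/250.6 = 0.0654; R = Sᾱ/(1−ᾱ) = 16.391/(1−0.0654) = 17.538 m^2.
Lp = 105.1 + 10·log₁₀(4/17.538) = 105.1 + (-6.42) = 98.7 dB.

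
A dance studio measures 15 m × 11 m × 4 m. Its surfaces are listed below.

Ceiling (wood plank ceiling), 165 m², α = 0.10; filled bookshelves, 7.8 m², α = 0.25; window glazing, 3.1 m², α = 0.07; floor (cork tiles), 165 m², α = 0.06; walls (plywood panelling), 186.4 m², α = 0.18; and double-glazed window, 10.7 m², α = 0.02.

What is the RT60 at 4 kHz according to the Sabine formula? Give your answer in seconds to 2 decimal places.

A = Σ Sᵢαᵢ = 165·0.10 + 7.8·0.25 + 3.1·0.07 + 165·0.06 + 186.4·0.18 + 10.7·0.02 = 62.333 sabins.
Room volume: 660 m³.
Sabine: RT60 = 0.161 × 660 / 62.333 = 1.70 s.

1.70 sec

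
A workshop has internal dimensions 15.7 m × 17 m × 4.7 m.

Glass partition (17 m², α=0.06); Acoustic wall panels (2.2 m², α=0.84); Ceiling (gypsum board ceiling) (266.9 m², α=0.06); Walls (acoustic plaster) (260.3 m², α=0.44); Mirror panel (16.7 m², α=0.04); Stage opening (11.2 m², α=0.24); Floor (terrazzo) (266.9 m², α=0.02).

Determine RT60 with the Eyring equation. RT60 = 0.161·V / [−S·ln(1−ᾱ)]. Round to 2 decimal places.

1.30 s

Total surface area S = 17 + 2.2 + 266.9 + 260.3 + 16.7 + 11.2 + 266.9 = 841.2 m².
Absorption A = 17×0.06 + 2.2×0.84 + 266.9×0.06 + 260.3×0.44 + 16.7×0.04 + 11.2×0.24 + 266.9×0.02 = 142.108 sabins.
ᾱ = 142.108 / 841.2 = 0.1689.
Eyring denominator: −S ln(1−ᾱ) = 155.626.
V = 15.7 × 17 × 4.7 = 1254.43 m³.
RT60 = 0.161 × 1254.43 / 155.626 = 1.30 s.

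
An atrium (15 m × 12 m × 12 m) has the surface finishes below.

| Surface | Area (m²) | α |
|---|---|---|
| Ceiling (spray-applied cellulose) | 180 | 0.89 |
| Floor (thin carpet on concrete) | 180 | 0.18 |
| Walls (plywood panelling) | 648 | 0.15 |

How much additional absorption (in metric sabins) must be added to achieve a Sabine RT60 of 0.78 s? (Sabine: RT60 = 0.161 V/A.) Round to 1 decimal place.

Summing Sᵢαᵢ: 160.200 + 32.400 + 97.200 → A₁ = 289.800 sabins.
Target A₂ = 0.161·2160/0.78 = 445.846 sabins (V = 2160 m³).
ΔA = A₂ − A₁ = 445.846 − 289.800 = 156.0 sabins.

156.0 sabins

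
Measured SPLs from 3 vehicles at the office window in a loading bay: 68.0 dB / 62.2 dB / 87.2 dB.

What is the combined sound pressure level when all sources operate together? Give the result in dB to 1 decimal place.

Sum in the linear (power) domain: Σ 10^(Lᵢ/10) = 10^(68.0/10) + 10^(62.2/10) + 10^(87.2/10) = 5.328e+08.
Combined level = 10 log₁₀(5.328e+08) = 87.3 dB.

87.3 dB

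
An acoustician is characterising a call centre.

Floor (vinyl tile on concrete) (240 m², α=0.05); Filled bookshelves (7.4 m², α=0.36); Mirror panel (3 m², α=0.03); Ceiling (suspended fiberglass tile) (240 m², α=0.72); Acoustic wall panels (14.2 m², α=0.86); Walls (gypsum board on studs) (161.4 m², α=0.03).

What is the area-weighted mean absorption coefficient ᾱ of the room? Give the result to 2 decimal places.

S = Σ Sᵢ = 240 + 7.4 + 3 + 240 + 14.2 + 161.4 = 666.0 m².
Σ(Sᵢαᵢ) = 240*0.05 + 7.4*0.36 + 3*0.03 + 240*0.72 + 14.2*0.86 + 161.4*0.03 = 204.608.
ᾱ = 204.608 / 666.0 = 0.31.

0.31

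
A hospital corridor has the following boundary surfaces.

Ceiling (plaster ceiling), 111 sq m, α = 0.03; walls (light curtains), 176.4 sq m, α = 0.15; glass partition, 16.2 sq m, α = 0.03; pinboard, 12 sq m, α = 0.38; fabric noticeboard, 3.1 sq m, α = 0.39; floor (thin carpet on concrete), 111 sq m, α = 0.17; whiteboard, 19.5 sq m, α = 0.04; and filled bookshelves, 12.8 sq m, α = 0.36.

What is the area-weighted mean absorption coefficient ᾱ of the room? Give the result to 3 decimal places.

0.131

Total surface area S = 462.0 sq m.
Σ(Sᵢαᵢ) = 111·0.03 + 176.4·0.15 + 16.2·0.03 + 12·0.38 + 3.1·0.39 + 111·0.17 + 19.5·0.04 + 12.8·0.36 = 60.303.
ᾱ = 60.303 / 462.0 = 0.131.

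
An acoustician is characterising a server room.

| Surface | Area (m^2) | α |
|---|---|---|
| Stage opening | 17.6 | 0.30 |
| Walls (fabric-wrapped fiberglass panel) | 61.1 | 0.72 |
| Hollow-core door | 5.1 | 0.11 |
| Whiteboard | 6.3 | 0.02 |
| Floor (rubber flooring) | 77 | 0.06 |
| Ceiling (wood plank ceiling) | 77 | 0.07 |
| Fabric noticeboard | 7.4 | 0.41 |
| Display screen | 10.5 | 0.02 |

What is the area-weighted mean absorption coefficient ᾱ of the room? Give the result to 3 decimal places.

S = Σ Sᵢ = 17.6 + 61.1 + 5.1 + 6.3 + 77 + 77 + 7.4 + 10.5 = 262.0 m^2.
Σ(Sᵢαᵢ) = 17.6×0.30 + 61.1×0.72 + 5.1×0.11 + 6.3×0.02 + 77×0.06 + 77×0.07 + 7.4×0.41 + 10.5×0.02 = 63.213.
ᾱ = A/S = 0.241.

0.241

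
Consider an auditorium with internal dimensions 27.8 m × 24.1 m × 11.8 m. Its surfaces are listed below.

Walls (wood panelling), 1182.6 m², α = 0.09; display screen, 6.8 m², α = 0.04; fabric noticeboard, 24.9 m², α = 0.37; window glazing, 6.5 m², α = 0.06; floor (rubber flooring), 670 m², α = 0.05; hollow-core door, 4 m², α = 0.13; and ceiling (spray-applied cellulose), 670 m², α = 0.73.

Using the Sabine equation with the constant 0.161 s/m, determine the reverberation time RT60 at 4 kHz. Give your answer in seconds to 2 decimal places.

1.99 sec

Equivalent absorption area: A = 1182.6×0.09 + 6.8×0.04 + 24.9×0.37 + 6.5×0.06 + 670×0.05 + 4×0.13 + 670×0.73 = 639.429 m².
V = 27.8·24.1·11.8 = 7905.764 m³.
T = 0.161 V/A = 0.161·7905.764/639.429 = 1.99 s.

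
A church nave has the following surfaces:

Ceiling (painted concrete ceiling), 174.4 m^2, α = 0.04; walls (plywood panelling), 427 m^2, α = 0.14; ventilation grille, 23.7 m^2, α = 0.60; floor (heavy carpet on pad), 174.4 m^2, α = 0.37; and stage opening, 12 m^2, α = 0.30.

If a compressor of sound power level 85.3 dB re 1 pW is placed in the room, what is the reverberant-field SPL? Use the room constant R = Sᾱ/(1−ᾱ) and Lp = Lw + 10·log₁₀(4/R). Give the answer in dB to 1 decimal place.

A = 149.104 sabins; S = 811.5 m^2.
ᾱ = 0.1837, so room constant R = A/(1−ᾱ) = 182.658 m^2.
Lp = 85.3 + 10·log₁₀(4/182.658) = 85.3 + (-16.60) = 68.7 dB.

68.7 dB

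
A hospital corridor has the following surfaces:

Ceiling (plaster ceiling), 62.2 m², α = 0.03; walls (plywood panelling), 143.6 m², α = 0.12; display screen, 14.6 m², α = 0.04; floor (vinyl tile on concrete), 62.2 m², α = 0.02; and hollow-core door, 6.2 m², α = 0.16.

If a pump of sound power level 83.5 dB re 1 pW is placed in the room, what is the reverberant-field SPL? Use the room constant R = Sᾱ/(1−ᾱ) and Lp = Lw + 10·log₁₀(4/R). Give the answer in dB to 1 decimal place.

Σ(Sᵢαᵢ) = 62.2·0.03 + 143.6·0.12 + 14.6·0.04 + 62.2·0.02 + 6.2·0.16 = 21.918; total area S = 288.8 m².
ᾱ = 21.918/288.8 = 0.0759; R = Sᾱ/(1−ᾱ) = 21.918/(1−0.0759) = 23.718 m².
Lp = 83.5 + 10·log₁₀(4/23.718) = 83.5 + (-7.73) = 75.8 dB.

75.8 dB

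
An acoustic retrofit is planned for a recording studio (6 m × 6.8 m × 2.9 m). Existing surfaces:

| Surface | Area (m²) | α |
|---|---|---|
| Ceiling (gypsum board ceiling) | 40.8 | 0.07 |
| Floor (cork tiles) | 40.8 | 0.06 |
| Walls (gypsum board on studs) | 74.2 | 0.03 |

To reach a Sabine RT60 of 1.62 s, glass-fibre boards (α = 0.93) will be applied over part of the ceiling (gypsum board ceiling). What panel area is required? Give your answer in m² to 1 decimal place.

A₁ = Σ Sᵢαᵢ = 40.8*0.07 + 40.8*0.06 + 74.2*0.03 = 7.530 sabins.
V = 118.32 m³. Target absorption A₂ = 0.161 × 118.32 / 1.62 = 11.759 sabins.
ΔA needed = 11.759 − 7.530 = 4.229 sabins.
Each m² of panel replacing the ceiling (gypsum board ceiling) adds (0.93 − 0.07) = 0.86 sabins.
Panel area = 4.229 / 0.86 = 4.9 m².

4.9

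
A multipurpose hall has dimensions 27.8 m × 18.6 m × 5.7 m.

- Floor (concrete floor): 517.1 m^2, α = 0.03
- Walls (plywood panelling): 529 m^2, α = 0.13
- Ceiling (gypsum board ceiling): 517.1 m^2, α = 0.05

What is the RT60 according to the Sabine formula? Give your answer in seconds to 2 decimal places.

4.31 seconds

A = Σ Sᵢαᵢ = 517.1·0.03 + 529·0.13 + 517.1·0.05 = 110.138 sabins.
Volume V = 27.8 × 18.6 × 5.7 = 2947.356 m³.
RT60 = 0.161 · V / A = 0.161 × 2947.356 / 110.138 = 4.31 s.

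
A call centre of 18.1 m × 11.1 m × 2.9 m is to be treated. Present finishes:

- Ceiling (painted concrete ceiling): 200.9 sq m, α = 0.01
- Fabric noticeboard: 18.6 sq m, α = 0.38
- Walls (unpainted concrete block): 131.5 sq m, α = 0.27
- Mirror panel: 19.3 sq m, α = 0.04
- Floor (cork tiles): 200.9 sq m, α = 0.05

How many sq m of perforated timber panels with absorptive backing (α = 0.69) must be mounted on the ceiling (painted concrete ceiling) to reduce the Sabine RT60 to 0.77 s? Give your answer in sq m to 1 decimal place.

A₁ = Σ Sᵢαᵢ = 200.9*0.01 + 18.6*0.38 + 131.5*0.27 + 19.3*0.04 + 200.9*0.05 = 55.399 sabins.
Required A₂ = 0.161·582.639/0.77 = 121.825 sabins.
ΔA needed = 121.825 − 55.399 = 66.426 sabins.
Each sq m of panel replacing the ceiling (painted concrete ceiling) adds (0.69 − 0.01) = 0.68 sabins.
Panel area = 66.426 / 0.68 = 97.7 sq m.

97.7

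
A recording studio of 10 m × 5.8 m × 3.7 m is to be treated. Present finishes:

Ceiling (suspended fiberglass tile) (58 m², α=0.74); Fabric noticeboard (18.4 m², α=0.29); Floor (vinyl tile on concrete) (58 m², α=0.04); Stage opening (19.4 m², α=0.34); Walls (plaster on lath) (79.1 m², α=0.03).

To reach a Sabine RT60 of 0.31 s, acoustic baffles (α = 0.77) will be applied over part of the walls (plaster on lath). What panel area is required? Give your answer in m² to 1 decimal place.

Equivalent absorption area: A₁ = 58·0.74 + 18.4·0.29 + 58·0.04 + 19.4·0.34 + 79.1·0.03 = 59.545 m².
Required A₂ = 0.161·214.6/0.31 = 111.454 sabins.
Absorption to add: 111.454 − 59.545 = 51.909 sabins.
Each m² of panel replacing the walls (plaster on lath) adds (0.77 − 0.03) = 0.74 sabins.
Area = ΔA/Δα = 51.909/0.74 = 70.1 m².

70.1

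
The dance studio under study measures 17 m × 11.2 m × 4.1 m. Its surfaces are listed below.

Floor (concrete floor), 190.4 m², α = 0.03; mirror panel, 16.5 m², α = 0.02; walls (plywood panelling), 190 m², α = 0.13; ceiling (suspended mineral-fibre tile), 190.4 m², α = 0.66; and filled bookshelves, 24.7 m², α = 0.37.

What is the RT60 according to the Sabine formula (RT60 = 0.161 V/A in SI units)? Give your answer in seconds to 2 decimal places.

Equivalent absorption area: A = 190.4·0.03 + 16.5·0.02 + 190·0.13 + 190.4·0.66 + 24.7·0.37 = 165.545 m².
Volume V = 17 × 11.2 × 4.1 = 780.64 m³.
Sabine: RT60 = 0.161 × 780.64 / 165.545 = 0.76 s.

0.76 s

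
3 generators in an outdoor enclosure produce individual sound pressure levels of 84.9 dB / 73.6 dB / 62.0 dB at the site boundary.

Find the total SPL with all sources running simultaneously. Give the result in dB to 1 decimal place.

Converting to relative power and adding: 10^(84.9/10) + 10^(73.6/10) + 10^(62.0/10) = 3.335e+08.
Back to dB: 10·log₁₀ Σ = 85.2 dB.

85.2 dB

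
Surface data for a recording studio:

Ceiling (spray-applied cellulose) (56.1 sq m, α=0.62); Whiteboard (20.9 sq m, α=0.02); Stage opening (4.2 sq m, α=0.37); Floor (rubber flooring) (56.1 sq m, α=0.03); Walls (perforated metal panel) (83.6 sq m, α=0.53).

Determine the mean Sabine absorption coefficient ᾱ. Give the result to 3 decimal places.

0.375

S = Σ Sᵢ = 56.1 + 20.9 + 4.2 + 56.1 + 83.6 = 220.9 sq m.
Σ(Sᵢαᵢ) = 56.1*0.62 + 20.9*0.02 + 4.2*0.37 + 56.1*0.03 + 83.6*0.53 = 82.745.
ᾱ = 82.745 / 220.9 = 0.375.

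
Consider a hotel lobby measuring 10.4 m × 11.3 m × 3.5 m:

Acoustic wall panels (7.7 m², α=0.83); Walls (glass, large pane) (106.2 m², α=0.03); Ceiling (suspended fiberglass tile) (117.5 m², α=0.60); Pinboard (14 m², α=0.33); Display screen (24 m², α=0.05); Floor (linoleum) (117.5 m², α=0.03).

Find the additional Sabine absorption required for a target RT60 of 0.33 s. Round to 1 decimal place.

Equivalent absorption area: A₁ = 7.7·0.83 + 106.2·0.03 + 117.5·0.60 + 14·0.33 + 24·0.05 + 117.5·0.03 = 89.422 m².
V = 411.32 m³. Required absorption A₂ = 0.161 × 411.32 / 0.33 = 200.674 sabins.
Shortfall: 200.674 − 89.422 = 111.3 sabins.

111.3 sabins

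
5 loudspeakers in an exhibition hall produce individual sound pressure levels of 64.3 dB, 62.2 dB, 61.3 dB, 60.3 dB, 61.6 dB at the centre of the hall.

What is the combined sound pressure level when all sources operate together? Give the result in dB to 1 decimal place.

Σ 10^(Lᵢ/10) = 8.217e+06.
Combined level = 10 log₁₀(8.217e+06) = 69.1 dB.

69.1 dB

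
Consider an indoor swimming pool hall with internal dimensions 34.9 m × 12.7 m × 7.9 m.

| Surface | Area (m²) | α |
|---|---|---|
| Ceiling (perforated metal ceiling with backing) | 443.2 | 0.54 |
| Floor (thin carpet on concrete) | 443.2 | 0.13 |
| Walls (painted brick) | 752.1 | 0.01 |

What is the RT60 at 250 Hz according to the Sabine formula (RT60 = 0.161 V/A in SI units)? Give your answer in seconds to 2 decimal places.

Total absorption A = 443.2·0.54 + 443.2·0.13 + 752.1·0.01
  = 239.328 + 57.616 + 7.521 = 304.465 m² sabins.
Room volume: 3501.517 m³.
T = 0.161 V/A = 0.161·3501.517/304.465 = 1.85 s.

1.85 seconds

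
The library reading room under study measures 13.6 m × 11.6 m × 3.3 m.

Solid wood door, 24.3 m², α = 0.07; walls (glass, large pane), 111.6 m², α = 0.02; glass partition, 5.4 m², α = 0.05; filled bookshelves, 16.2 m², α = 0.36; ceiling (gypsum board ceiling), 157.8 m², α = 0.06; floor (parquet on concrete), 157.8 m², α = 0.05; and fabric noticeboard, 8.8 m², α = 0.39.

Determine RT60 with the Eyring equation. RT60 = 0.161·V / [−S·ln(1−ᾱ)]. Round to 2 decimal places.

2.63 s

S = Σ Sᵢ = 481.9 m².
Absorption A = 24.3·0.07 + 111.6·0.02 + 5.4·0.05 + 16.2·0.36 + 157.8·0.06 + 157.8·0.05 + 8.8·0.39 = 30.825 sabins.
ᾱ = 30.825 / 481.9 = 0.0640.
−S·ln(1−ᾱ) = −481.9 × ln(1 − 0.0640) = 31.873.
V = 13.6 × 11.6 × 3.3 = 520.608 m³.
RT60 = 0.161 × 520.608 / 31.873 = 2.63 s.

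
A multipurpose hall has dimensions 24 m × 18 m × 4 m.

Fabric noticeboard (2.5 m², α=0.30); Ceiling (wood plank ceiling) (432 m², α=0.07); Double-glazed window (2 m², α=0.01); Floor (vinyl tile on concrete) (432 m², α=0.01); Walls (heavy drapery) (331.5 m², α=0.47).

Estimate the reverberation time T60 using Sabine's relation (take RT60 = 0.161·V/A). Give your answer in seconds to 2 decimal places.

Equivalent absorption area: A = 2.5*0.30 + 432*0.07 + 2*0.01 + 432*0.01 + 331.5*0.47 = 191.135 m².
V = 24·18·4 = 1728 m³.
T = 0.161 V/A = 0.161·1728/191.135 = 1.46 s.

1.46 s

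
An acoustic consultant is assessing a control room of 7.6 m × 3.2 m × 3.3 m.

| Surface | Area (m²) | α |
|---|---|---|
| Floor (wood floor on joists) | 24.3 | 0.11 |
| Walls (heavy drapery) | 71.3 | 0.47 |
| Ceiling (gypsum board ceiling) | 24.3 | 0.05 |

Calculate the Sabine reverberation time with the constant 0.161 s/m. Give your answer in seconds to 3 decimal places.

0.345 s

Total absorption A = 24.3·0.11 + 71.3·0.47 + 24.3·0.05
  = 2.673 + 33.511 + 1.215 = 37.399 m² sabins.
Room volume: 80.256 m³.
RT60 = 0.161 · V / A = 0.161 × 80.256 / 37.399 = 0.345 s.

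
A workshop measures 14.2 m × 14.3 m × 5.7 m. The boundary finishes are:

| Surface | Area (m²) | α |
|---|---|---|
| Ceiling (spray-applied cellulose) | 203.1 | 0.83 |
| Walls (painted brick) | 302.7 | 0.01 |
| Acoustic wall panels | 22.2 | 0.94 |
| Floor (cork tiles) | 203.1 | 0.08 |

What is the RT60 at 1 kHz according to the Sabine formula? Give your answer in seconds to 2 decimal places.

A = Σ Sᵢαᵢ = 203.1*0.83 + 302.7*0.01 + 22.2*0.94 + 203.1*0.08 = 208.716 sabins.
V = 14.2·14.3·5.7 = 1157.442 m³.
Sabine: RT60 = 0.161 × 1157.442 / 208.716 = 0.89 s.

0.89 seconds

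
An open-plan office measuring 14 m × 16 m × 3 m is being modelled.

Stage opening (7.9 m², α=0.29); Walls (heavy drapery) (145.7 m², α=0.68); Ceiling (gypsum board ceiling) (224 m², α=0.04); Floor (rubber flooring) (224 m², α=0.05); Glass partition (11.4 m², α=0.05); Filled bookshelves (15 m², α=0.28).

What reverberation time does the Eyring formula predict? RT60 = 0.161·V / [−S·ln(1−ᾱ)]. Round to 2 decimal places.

S = Σ Sᵢ = 628.0 m².
Σ(Sᵢαᵢ) = 7.9·0.29 + 145.7·0.68 + 224·0.04 + 224·0.05 + 11.4·0.05 + 15·0.28 = 126.297.
Mean coefficient ᾱ = A/S = 0.2011.
−S·ln(1−ᾱ) = −628.0 × ln(1 − 0.2011) = 140.998.
V = 14 × 16 × 3 = 672 m³.
T = 0.161·V/[−S·ln(1−ᾱ)] = 0.161·672/140.998 = 0.77 s.

0.77 seconds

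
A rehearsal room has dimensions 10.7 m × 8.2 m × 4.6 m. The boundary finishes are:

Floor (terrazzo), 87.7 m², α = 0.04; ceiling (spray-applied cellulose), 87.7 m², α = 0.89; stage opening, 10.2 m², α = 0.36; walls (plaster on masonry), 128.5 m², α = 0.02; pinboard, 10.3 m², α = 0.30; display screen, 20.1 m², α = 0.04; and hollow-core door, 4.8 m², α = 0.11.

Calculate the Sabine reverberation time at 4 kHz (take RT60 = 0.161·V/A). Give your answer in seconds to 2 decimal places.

0.70 s

Equivalent absorption area: A = 87.7·0.04 + 87.7·0.89 + 10.2·0.36 + 128.5·0.02 + 10.3·0.30 + 20.1·0.04 + 4.8·0.11 = 92.225 m².
Room volume: 403.604 m³.
Sabine: RT60 = 0.161 × 403.604 / 92.225 = 0.70 s.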